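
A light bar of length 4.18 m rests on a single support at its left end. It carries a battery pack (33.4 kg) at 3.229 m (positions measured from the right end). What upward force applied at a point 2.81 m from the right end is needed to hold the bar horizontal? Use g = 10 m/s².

F ≈ 232 N

Taking torques about the left end:
Battery pack: 33.4 × 10 = 334 N down at 3.229 m → arm 0.951 m, τ = 334 × 0.951 = 317.6 N·m clockwise.
Net moment of the loads = 317.6 N·m clockwise.
The upward force F acts at a point 2.81 m from the right end, arm 1.37 m, giving F × 1.37 counterclockwise.
Balancing moments: F × 1.37 = 317.6, giving F = 317.6 / 1.37 = 232 N.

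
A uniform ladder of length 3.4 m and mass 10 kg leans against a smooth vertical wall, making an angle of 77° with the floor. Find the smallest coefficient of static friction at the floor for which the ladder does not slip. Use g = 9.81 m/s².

μ_min ≈ 0.115

Take moments about the foot of the ladder.
Ladder weight 10×9.81 = 98.1 N acts at 1.7 m along the ladder; its horizontal arm is 1.7·cos77° = 0.3824 m → τ = 37.51 N·m clockwise.
Wall normal N acts horizontally at the top; its moment arm is the height L sinθ = 3.4·sin77° = 3.313 m, counterclockwise.
Balancing moments: N × 3.313 = 37.51, giving N = 11.32 N.
ΣFx = 0 ⇒ f = N_wall = 11.32 N. ΣFy = 0 ⇒ N_floor = 98.1 N.
μ_min = f / N_floor = 11.32 / 98.1 = 0.115.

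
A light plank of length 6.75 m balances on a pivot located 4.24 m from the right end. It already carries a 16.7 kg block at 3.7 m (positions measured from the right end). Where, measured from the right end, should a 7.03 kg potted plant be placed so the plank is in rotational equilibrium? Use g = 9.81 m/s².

x ≈ 5.52 m from the right end

Taking torques about the pivot (at 4.24 m from the right end):
Block: 16.7 × 9.81 = 163.8 N down at 3.7 m → arm 0.54 m, τ = 163.8 × 0.54 = 88.45 N·m clockwise.
Net moment of existing loads = 88.45 N·m clockwise.
The potted plant weighs 7.03 × 9.81 = 68.96 N and must supply an equal counterclockwise moment, so its lever arm about the pivot is 88.45 / 68.96 = 1.28 m.
That puts it at 4.24 + 1.28 = 5.52 m from the right end.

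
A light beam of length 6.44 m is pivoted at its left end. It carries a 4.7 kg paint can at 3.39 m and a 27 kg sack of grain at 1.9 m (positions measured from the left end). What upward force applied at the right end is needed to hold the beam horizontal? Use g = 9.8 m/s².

Take moments about the left end.
Paint can: 4.7 × 9.8 = 46.06 N down at 3.39 m → arm 3.39 m, τ = 46.06 × 3.39 = 156.1 N·m clockwise.
Sack of grain: 27 × 9.8 = 264.6 N down at 1.9 m → arm 1.9 m, τ = 264.6 × 1.9 = 502.7 N·m clockwise.
Net moment of the loads = 658.8 N·m clockwise.
The upward force F acts at the right end, arm 6.44 m, giving F × 6.44 counterclockwise.
Balancing moments: F × 6.44 = 658.8, giving F = 658.8 / 6.44 = 102 N.

F ≈ 102 N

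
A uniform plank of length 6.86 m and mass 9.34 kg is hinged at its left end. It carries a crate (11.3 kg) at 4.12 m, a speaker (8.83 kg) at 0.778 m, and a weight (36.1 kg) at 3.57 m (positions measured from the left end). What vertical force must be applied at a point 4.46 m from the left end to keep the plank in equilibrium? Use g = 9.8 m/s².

F ≈ 471 N

Take moments about the left end.
Beam weight: 9.34 × 9.8 = 91.53 N down at 3.43 m → arm 3.43 m, τ = 91.53 × 3.43 = 313.9 N·m clockwise.
Crate: 11.3 × 9.8 = 110.7 N down at 4.12 m → arm 4.12 m, τ = 110.7 × 4.12 = 456.1 N·m clockwise.
Speaker: 8.83 × 9.8 = 86.53 N down at 0.778 m → arm 0.778 m, τ = 86.53 × 0.778 = 67.32 N·m clockwise.
Weight: 36.1 × 9.8 = 353.8 N down at 3.57 m → arm 3.57 m, τ = 353.8 × 3.57 = 1263 N·m clockwise.
Net moment of the loads = 2100 N·m clockwise.
The upward force F acts at a point 4.46 m from the left end, arm 4.46 m, giving F × 4.46 counterclockwise.
Στ = 0 ⇒ F × 4.46 = 2100 ⇒ F = 2100 / 4.46 = 471 N.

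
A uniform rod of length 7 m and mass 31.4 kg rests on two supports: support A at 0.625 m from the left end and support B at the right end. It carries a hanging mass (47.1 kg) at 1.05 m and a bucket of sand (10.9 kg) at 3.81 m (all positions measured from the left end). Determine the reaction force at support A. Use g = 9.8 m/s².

R_A ≈ 653 N

Sum moments about support B (its reaction then has zero moment arm).
Beam weight: 31.4 × 9.8 = 307.7 N down at 3.5 m → arm 3.5 m, τ = 307.7 × 3.5 = 1077 N·m counterclockwise.
Hanging mass: 47.1 × 9.8 = 461.6 N down at 1.05 m → arm 5.95 m, τ = 461.6 × 5.95 = 2747 N·m counterclockwise.
Bucket of sand: 10.9 × 9.8 = 106.8 N down at 3.81 m → arm 3.19 m, τ = 106.8 × 3.19 = 340.7 N·m counterclockwise.
Net load moment about support B = 4165 N·m counterclockwise.
Reaction R at support A is upward at 0.625 m, arm 6.375 m → moment R × 6.375 clockwise.
For rotational equilibrium, R × 6.375 = 4165, so R = 653 N.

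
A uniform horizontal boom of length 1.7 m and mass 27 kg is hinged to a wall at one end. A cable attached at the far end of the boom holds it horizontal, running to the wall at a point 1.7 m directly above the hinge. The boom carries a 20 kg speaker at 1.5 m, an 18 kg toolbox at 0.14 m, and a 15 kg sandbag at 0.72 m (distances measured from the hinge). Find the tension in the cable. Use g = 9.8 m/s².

T ≈ 540 N

Taking torques about the hinge:
Beam weight: 27 × 9.8 = 264.6 N down at 0.85 m → arm 0.85 m, τ = 264.6 × 0.85 = 224.9 N·m clockwise.
Speaker: 20 × 9.8 = 196 N down at 1.5 m → arm 1.5 m, τ = 196 × 1.5 = 294 N·m clockwise.
Toolbox: 18 × 9.8 = 176.4 N down at 0.14 m → arm 0.14 m, τ = 176.4 × 0.14 = 24.7 N·m clockwise.
Sandbag: 15 × 9.8 = 147 N down at 0.72 m → arm 0.72 m, τ = 147 × 0.72 = 105.8 N·m clockwise.
Total clockwise load moment = 649.4 N·m.
The cable tension T acts at 1.7 m; only its component perpendicular to the boom, T sinθ, produces torque. sinθ = h/√(h²+d²) = 1.7/√(1.7²+1.7²) = 0.7071.
Balancing moments: T × 1.7 × 0.7071 = 649.4, giving T = 649.4 / 1.202 = 540 N.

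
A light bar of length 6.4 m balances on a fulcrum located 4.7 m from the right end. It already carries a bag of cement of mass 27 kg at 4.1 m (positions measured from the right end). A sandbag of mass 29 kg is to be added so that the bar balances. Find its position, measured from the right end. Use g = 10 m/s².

Choose the fulcrum (at 4.7 m from the right end) as the axis so the support reaction has zero arm there.
Bag of cement: 27 × 10 = 270 N down at 4.1 m → arm 0.6 m, τ = 270 × 0.6 = 162 N·m clockwise.
Net moment of existing loads = 162 N·m clockwise.
The sandbag weighs 29 × 10 = 290 N and must supply an equal counterclockwise moment, so its lever arm about the fulcrum is 162 / 290 = 0.559 m.
That puts it at 4.7 + 0.559 = 5.26 m from the right end.

x ≈ 5.26 m from the right end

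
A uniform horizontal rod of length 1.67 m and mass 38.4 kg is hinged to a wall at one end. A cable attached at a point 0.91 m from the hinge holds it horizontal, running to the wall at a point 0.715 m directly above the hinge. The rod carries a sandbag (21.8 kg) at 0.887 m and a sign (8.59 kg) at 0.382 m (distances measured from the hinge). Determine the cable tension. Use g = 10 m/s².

Sum moments about the hinge (the unknown hinge reaction has zero arm there).
Beam weight: 38.4 × 10 = 384 N down at 0.835 m → arm 0.835 m, τ = 384 × 0.835 = 320.6 N·m clockwise.
Sandbag: 21.8 × 10 = 218 N down at 0.887 m → arm 0.887 m, τ = 218 × 0.887 = 193.4 N·m clockwise.
Sign: 8.59 × 10 = 85.9 N down at 0.382 m → arm 0.382 m, τ = 85.9 × 0.382 = 32.81 N·m clockwise.
Total clockwise load moment = 546.8 N·m.
The cable tension T acts at 0.91 m; only its component perpendicular to the rod, T sinθ, produces torque. sinθ = h/√(h²+d²) = 0.715/√(0.715²+0.91²) = 0.6178.
For rotational equilibrium, T × 0.91 × 0.6178 = 546.8, so T = 546.8 / 0.5622 = 973 N.

T ≈ 973 N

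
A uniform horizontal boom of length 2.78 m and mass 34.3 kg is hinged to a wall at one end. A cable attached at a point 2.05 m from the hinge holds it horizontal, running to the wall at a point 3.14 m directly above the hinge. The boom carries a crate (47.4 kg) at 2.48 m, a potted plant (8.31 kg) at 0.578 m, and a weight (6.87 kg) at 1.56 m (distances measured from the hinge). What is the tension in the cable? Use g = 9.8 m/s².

Taking torques about the hinge:
Beam weight: 34.3 × 9.8 = 336.1 N down at 1.39 m → arm 1.39 m, τ = 336.1 × 1.39 = 467.2 N·m clockwise.
Crate: 47.4 × 9.8 = 464.5 N down at 2.48 m → arm 2.48 m, τ = 464.5 × 2.48 = 1152 N·m clockwise.
Potted plant: 8.31 × 9.8 = 81.44 N down at 0.578 m → arm 0.578 m, τ = 81.44 × 0.578 = 47.07 N·m clockwise.
Weight: 6.87 × 9.8 = 67.33 N down at 1.56 m → arm 1.56 m, τ = 67.33 × 1.56 = 105 N·m clockwise.
Total clockwise load moment = 1771 N·m.
The cable tension T acts at 2.05 m; only its component perpendicular to the boom, T sinθ, produces torque. sinθ = h/√(h²+d²) = 3.14/√(3.14²+2.05²) = 0.8373.
Στ = 0 ⇒ T × 2.05 × 0.8373 = 1771 ⇒ T = 1771 / 1.716 = 1030 N.

T ≈ 1030 N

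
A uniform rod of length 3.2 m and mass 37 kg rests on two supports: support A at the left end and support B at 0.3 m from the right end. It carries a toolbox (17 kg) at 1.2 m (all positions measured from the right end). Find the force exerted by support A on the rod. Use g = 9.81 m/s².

R_A ≈ 214 N

Sum moments about support B (its reaction then has zero moment arm).
Beam weight: 37 × 9.81 = 363 N down at 1.6 m → arm 1.3 m, τ = 363 × 1.3 = 471.9 N·m counterclockwise.
Toolbox: 17 × 9.81 = 166.8 N down at 1.2 m → arm 0.9 m, τ = 166.8 × 0.9 = 150.1 N·m counterclockwise.
Net load moment about support B = 622 N·m counterclockwise.
Reaction R at support A is upward at 3.2 m, arm 2.9 m → moment R × 2.9 clockwise.
Balancing moments: R × 2.9 = 622, giving R = 214 N.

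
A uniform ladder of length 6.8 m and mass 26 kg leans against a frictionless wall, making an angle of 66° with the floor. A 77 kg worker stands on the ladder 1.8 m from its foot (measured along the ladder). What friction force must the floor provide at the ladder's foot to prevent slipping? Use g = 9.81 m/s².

About the foot of the ladder:
Ladder weight 26×9.81 = 255.1 N acts at 3.4 m along the ladder; its horizontal arm is 3.4·cos66° = 1.383 m → τ = 352.8 N·m clockwise.
Worker: 77×9.81 = 755.4 N at 1.8 m → arm 0.7321 m → τ = 553 N·m clockwise.
Wall normal N acts horizontally at the top; its moment arm is the height L sinθ = 6.8·sin66° = 6.212 m, counterclockwise.
For rotational equilibrium, N × 6.212 = 905.8, so N = 146 N.
ΣFx = 0: friction at the foot balances the wall's push, so f = N_wall = 146 N.

f ≈ 146 N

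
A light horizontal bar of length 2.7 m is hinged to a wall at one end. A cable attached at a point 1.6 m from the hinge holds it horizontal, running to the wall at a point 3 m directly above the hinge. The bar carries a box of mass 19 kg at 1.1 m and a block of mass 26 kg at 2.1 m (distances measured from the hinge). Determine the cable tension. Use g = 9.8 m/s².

T ≈ 524 N

Choose the hinge as the axis so the unknown hinge reaction has zero arm there.
Box: 19 × 9.8 = 186.2 N down at 1.1 m → arm 1.1 m, τ = 186.2 × 1.1 = 204.8 N·m clockwise.
Block: 26 × 9.8 = 254.8 N down at 2.1 m → arm 2.1 m, τ = 254.8 × 2.1 = 535.1 N·m clockwise.
Total clockwise load moment = 739.9 N·m.
The cable tension T acts at 1.6 m; only its component perpendicular to the bar, T sinθ, produces torque. sinθ = h/√(h²+d²) = 3/√(3²+1.6²) = 0.8824.
Στ = 0 ⇒ T × 1.6 × 0.8824 = 739.9 ⇒ T = 739.9 / 1.412 = 524 N.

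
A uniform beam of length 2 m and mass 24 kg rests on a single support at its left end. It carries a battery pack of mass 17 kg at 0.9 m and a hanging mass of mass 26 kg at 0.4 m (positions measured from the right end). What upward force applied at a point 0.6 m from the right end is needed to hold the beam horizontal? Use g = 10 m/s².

F ≈ 602 N

Taking torques about the left end:
Beam weight: 24 × 10 = 240 N down at 1 m → arm 1 m, τ = 240 × 1 = 240 N·m clockwise.
Battery pack: 17 × 10 = 170 N down at 0.9 m → arm 1.1 m, τ = 170 × 1.1 = 187 N·m clockwise.
Hanging mass: 26 × 10 = 260 N down at 0.4 m → arm 1.6 m, τ = 260 × 1.6 = 416 N·m clockwise.
Net moment of the loads = 843 N·m clockwise.
The upward force F acts at a point 0.6 m from the right end, arm 1.4 m, giving F × 1.4 counterclockwise.
Στ = 0 ⇒ F × 1.4 = 843 ⇒ F = 843 / 1.4 = 602 N.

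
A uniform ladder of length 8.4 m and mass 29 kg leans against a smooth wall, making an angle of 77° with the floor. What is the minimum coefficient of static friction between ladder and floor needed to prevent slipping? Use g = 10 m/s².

μ_min ≈ 0.115

About the foot of the ladder:
Ladder weight 29×10 = 290 N acts at 4.2 m along the ladder; its horizontal arm is 4.2·cos77° = 0.9448 m → τ = 274 N·m clockwise.
Wall normal N acts horizontally at the top; its moment arm is the height L sinθ = 8.4·sin77° = 8.185 m, counterclockwise.
For rotational equilibrium, N × 8.185 = 274, so N = 33.48 N.
ΣFx = 0 ⇒ f = N_wall = 33.48 N. ΣFy = 0 ⇒ N_floor = 290 N.
μ_min = f / N_floor = 33.48 / 290 = 0.115.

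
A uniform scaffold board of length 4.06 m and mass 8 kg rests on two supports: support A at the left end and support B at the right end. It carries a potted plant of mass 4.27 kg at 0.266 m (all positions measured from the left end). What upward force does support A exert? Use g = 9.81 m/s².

R_A ≈ 78.4 N

Taking torques about support B:
Beam weight: 8 × 9.81 = 78.48 N down at 2.03 m → arm 2.03 m, τ = 78.48 × 2.03 = 159.3 N·m counterclockwise.
Potted plant: 4.27 × 9.81 = 41.89 N down at 0.266 m → arm 3.794 m, τ = 41.89 × 3.794 = 158.9 N·m counterclockwise.
Net load moment about support B = 318.2 N·m counterclockwise.
Reaction R at support A is upward at 0 m, arm 4.06 m → moment R × 4.06 clockwise.
Στ = 0 ⇒ R × 4.06 = 318.2 ⇒ R = 78.4 N.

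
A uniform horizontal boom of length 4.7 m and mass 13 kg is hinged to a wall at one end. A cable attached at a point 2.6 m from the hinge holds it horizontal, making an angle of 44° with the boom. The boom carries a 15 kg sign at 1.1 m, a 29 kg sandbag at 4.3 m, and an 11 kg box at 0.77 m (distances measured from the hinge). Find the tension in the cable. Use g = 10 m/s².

Choose the hinge as the axis so the unknown hinge reaction has zero arm there.
Beam weight: 13 × 10 = 130 N down at 2.35 m → arm 2.35 m, τ = 130 × 2.35 = 305.5 N·m clockwise.
Sign: 15 × 10 = 150 N down at 1.1 m → arm 1.1 m, τ = 150 × 1.1 = 165 N·m clockwise.
Sandbag: 29 × 10 = 290 N down at 4.3 m → arm 4.3 m, τ = 290 × 4.3 = 1247 N·m clockwise.
Box: 11 × 10 = 110 N down at 0.77 m → arm 0.77 m, τ = 110 × 0.77 = 84.7 N·m clockwise.
Total clockwise load moment = 1802 N·m.
The cable tension T acts at 2.6 m; only its component perpendicular to the boom, T sinθ, produces torque. sin 44° = 0.6947.
Balancing moments: T × 2.6 × 0.6947 = 1802, giving T = 1802 / 1.806 = 998 N.

T ≈ 998 N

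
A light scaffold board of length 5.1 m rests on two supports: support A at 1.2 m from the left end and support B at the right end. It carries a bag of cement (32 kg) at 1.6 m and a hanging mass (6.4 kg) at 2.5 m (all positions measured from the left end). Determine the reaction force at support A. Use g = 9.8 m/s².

R_A ≈ 323 N

Take moments about support B.
Bag of cement: 32 × 9.8 = 313.6 N down at 1.6 m → arm 3.5 m, τ = 313.6 × 3.5 = 1098 N·m counterclockwise.
Hanging mass: 6.4 × 9.8 = 62.72 N down at 2.5 m → arm 2.6 m, τ = 62.72 × 2.6 = 163.1 N·m counterclockwise.
Net load moment about support B = 1261 N·m counterclockwise.
Reaction R at support A is upward at 1.2 m, arm 3.9 m → moment R × 3.9 clockwise.
Setting net torque to zero: R × 3.9 = 1261 → R = 323 N.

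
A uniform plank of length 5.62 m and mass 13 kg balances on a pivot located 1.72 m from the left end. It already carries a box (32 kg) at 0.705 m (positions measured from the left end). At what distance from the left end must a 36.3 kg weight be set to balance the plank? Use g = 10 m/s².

x ≈ 2.22 m from the left end

Take moments about the pivot (at 1.72 m from the left end).
Beam weight: 13 × 10 = 130 N down at 2.81 m → arm 1.09 m, τ = 130 × 1.09 = 141.7 N·m clockwise.
Box: 32 × 10 = 320 N down at 0.705 m → arm 1.015 m, τ = 320 × 1.015 = 324.8 N·m counterclockwise.
Net moment of existing loads = 183.1 N·m counterclockwise.
The weight weighs 36.3 × 10 = 363 N and must supply an equal clockwise moment, so its lever arm about the pivot is 183.1 / 363 = 0.504 m.
That puts it at 1.72 + 0.504 = 2.22 m from the left end.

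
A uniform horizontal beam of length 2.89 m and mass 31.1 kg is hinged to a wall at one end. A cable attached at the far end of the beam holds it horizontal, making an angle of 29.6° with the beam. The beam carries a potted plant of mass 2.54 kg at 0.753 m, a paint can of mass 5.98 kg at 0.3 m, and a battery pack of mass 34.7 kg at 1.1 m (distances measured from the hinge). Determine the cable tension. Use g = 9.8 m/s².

T ≈ 596 N

Sum moments about the hinge (the unknown hinge reaction has zero arm there).
Beam weight: 31.1 × 9.8 = 304.8 N down at 1.445 m → arm 1.445 m, τ = 304.8 × 1.445 = 440.4 N·m clockwise.
Potted plant: 2.54 × 9.8 = 24.89 N down at 0.753 m → arm 0.753 m, τ = 24.89 × 0.753 = 18.74 N·m clockwise.
Paint can: 5.98 × 9.8 = 58.6 N down at 0.3 m → arm 0.3 m, τ = 58.6 × 0.3 = 17.58 N·m clockwise.
Battery pack: 34.7 × 9.8 = 340.1 N down at 1.1 m → arm 1.1 m, τ = 340.1 × 1.1 = 374.1 N·m clockwise.
Total clockwise load moment = 850.8 N·m.
The cable tension T acts at 2.89 m; only its component perpendicular to the beam, T sinθ, produces torque. sin 29.6° = 0.4939.
Setting net torque to zero: T × 2.89 × 0.4939 = 850.8 → T = 850.8 / 1.427 = 596 N.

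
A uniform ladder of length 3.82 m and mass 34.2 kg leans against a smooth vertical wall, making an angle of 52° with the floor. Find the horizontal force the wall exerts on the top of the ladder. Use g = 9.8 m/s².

N_wall ≈ 131 N

Take moments about the foot of the ladder.
Ladder weight 34.2×9.8 = 335.2 N acts at 1.91 m along the ladder; its horizontal arm is 1.91·cos52° = 1.176 m → τ = 394.2 N·m clockwise.
Wall normal N acts horizontally at the top; its moment arm is the height L sinθ = 3.82·sin52° = 3.01 m, counterclockwise.
Setting net torque to zero: N × 3.01 = 394.2 → N = 131 N.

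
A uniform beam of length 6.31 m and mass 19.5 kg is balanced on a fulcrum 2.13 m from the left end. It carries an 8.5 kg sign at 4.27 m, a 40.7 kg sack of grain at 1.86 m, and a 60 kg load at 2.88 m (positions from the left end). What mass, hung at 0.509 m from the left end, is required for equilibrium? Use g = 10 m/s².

About the fulcrum (at 2.13 m from the left end):
Beam weight: 19.5 × 10 = 195 N down at 3.155 m → arm 1.025 m, τ = 195 × 1.025 = 199.9 N·m clockwise.
Sign: 8.5 × 10 = 85 N down at 4.27 m → arm 2.14 m, τ = 85 × 2.14 = 181.9 N·m clockwise.
Sack of grain: 40.7 × 10 = 407 N down at 1.86 m → arm 0.27 m, τ = 407 × 0.27 = 109.9 N·m counterclockwise.
Load: 60 × 10 = 600 N down at 2.88 m → arm 0.75 m, τ = 600 × 0.75 = 450 N·m clockwise.
Net moment of known loads = 721.9 N·m clockwise.
An unknown mass m at 0.509 m has arm 1.621 m; its moment is m·g·1.621 counterclockwise.
Στ = 0 ⇒ m × 10 × 1.621 = 721.9 ⇒ m = 721.9 / (10 × 1.621) = 44.5 kg.

m ≈ 44.5 kg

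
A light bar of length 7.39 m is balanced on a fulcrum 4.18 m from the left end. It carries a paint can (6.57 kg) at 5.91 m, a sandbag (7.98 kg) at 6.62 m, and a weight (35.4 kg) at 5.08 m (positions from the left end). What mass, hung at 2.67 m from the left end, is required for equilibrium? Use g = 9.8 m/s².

Choose the fulcrum (at 4.18 m from the left end) as the axis so the support reaction has zero arm there.
Paint can: 6.57 × 9.8 = 64.39 N down at 5.91 m → arm 1.73 m, τ = 64.39 × 1.73 = 111.4 N·m clockwise.
Sandbag: 7.98 × 9.8 = 78.2 N down at 6.62 m → arm 2.44 m, τ = 78.2 × 2.44 = 190.8 N·m clockwise.
Weight: 35.4 × 9.8 = 346.9 N down at 5.08 m → arm 0.9 m, τ = 346.9 × 0.9 = 312.2 N·m clockwise.
Net moment of known loads = 614.4 N·m clockwise.
An unknown mass m at 2.67 m has arm 1.51 m; its moment is m·g·1.51 counterclockwise.
Στ = 0 ⇒ m × 9.8 × 1.51 = 614.4 ⇒ m = 614.4 / (9.8 × 1.51) = 41.5 kg.

m ≈ 41.5 kg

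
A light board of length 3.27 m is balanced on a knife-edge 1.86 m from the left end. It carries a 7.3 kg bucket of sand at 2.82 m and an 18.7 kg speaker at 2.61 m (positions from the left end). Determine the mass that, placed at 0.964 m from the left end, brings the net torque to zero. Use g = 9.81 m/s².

Choose the knife-edge (at 1.86 m from the left end) as the axis so the support reaction has zero arm there.
Bucket of sand: 7.3 × 9.81 = 71.61 N down at 2.82 m → arm 0.96 m, τ = 71.61 × 0.96 = 68.75 N·m clockwise.
Speaker: 18.7 × 9.81 = 183.4 N down at 2.61 m → arm 0.75 m, τ = 183.4 × 0.75 = 137.6 N·m clockwise.
Net moment of known loads = 206.3 N·m clockwise.
An unknown mass m at 0.964 m has arm 0.896 m; its moment is m·g·0.896 counterclockwise.
Balancing moments: m × 9.81 × 0.896 = 206.3, giving m = 206.3 / (9.81 × 0.896) = 23.5 kg.

m ≈ 23.5 kg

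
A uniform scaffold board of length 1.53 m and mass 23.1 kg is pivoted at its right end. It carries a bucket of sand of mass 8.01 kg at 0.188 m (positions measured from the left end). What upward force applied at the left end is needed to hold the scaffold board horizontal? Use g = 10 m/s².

F ≈ 186 N

Take moments about the right end.
Beam weight: 23.1 × 10 = 231 N down at 0.765 m → arm 0.765 m, τ = 231 × 0.765 = 176.7 N·m counterclockwise.
Bucket of sand: 8.01 × 10 = 80.1 N down at 0.188 m → arm 1.342 m, τ = 80.1 × 1.342 = 107.5 N·m counterclockwise.
Net moment of the loads = 284.2 N·m counterclockwise.
The upward force F acts at the left end, arm 1.53 m, giving F × 1.53 clockwise.
For rotational equilibrium, F × 1.53 = 284.2, so F = 284.2 / 1.53 = 186 N.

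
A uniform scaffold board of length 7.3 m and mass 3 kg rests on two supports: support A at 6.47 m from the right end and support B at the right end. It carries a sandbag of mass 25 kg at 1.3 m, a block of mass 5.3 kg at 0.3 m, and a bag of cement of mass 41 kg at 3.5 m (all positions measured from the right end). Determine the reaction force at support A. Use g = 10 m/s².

About support B:
Beam weight: 3 × 10 = 30 N down at 3.65 m → arm 3.65 m, τ = 30 × 3.65 = 109.5 N·m counterclockwise.
Sandbag: 25 × 10 = 250 N down at 1.3 m → arm 1.3 m, τ = 250 × 1.3 = 325 N·m counterclockwise.
Block: 5.3 × 10 = 53 N down at 0.3 m → arm 0.3 m, τ = 53 × 0.3 = 15.9 N·m counterclockwise.
Bag of cement: 41 × 10 = 410 N down at 3.5 m → arm 3.5 m, τ = 410 × 3.5 = 1435 N·m counterclockwise.
Net load moment about support B = 1885 N·m counterclockwise.
Reaction R at support A is upward at 6.47 m, arm 6.47 m → moment R × 6.47 clockwise.
Στ = 0 ⇒ R × 6.47 = 1885 ⇒ R = 291 N.

R_A ≈ 291 N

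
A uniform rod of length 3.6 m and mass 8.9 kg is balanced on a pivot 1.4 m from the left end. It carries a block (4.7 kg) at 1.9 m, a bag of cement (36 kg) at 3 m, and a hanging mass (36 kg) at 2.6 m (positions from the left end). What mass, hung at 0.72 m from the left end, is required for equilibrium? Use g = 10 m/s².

Taking torques about the pivot (at 1.4 m from the left end):
Beam weight: 8.9 × 10 = 89 N down at 1.8 m → arm 0.4 m, τ = 89 × 0.4 = 35.6 N·m clockwise.
Block: 4.7 × 10 = 47 N down at 1.9 m → arm 0.5 m, τ = 47 × 0.5 = 23.5 N·m clockwise.
Bag of cement: 36 × 10 = 360 N down at 3 m → arm 1.6 m, τ = 360 × 1.6 = 576 N·m clockwise.
Hanging mass: 36 × 10 = 360 N down at 2.6 m → arm 1.2 m, τ = 360 × 1.2 = 432 N·m clockwise.
Net moment of known loads = 1067 N·m clockwise.
An unknown mass m at 0.72 m has arm 0.68 m; its moment is m·g·0.68 counterclockwise.
Balancing moments: m × 10 × 0.68 = 1067, giving m = 1067 / (10 × 0.68) = 157 kg.

m ≈ 157 kg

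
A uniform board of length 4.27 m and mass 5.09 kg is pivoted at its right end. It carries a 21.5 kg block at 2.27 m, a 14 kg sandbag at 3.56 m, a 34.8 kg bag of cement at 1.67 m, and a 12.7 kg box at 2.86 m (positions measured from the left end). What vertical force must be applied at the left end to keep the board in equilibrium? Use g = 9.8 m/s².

F ≈ 395 N

Choose the right end as the axis so the unknown pivot reaction has zero arm there.
Beam weight: 5.09 × 9.8 = 49.88 N down at 2.135 m → arm 2.135 m, τ = 49.88 × 2.135 = 106.5 N·m counterclockwise.
Block: 21.5 × 9.8 = 210.7 N down at 2.27 m → arm 2 m, τ = 210.7 × 2 = 421.4 N·m counterclockwise.
Sandbag: 14 × 9.8 = 137.2 N down at 3.56 m → arm 0.71 m, τ = 137.2 × 0.71 = 97.41 N·m counterclockwise.
Bag of cement: 34.8 × 9.8 = 341 N down at 1.67 m → arm 2.6 m, τ = 341 × 2.6 = 886.6 N·m counterclockwise.
Box: 12.7 × 9.8 = 124.5 N down at 2.86 m → arm 1.41 m, τ = 124.5 × 1.41 = 175.5 N·m counterclockwise.
Net moment of the loads = 1687 N·m counterclockwise.
The upward force F acts at the left end, arm 4.27 m, giving F × 4.27 clockwise.
Balancing moments: F × 4.27 = 1687, giving F = 1687 / 4.27 = 395 N.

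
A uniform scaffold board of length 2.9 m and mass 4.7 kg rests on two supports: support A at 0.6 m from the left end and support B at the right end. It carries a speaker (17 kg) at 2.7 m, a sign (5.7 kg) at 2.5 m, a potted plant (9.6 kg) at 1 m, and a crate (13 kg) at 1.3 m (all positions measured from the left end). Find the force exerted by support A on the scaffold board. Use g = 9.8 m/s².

Choose support B as the axis so its reaction then has zero moment arm.
Beam weight: 4.7 × 9.8 = 46.06 N down at 1.45 m → arm 1.45 m, τ = 46.06 × 1.45 = 66.79 N·m counterclockwise.
Speaker: 17 × 9.8 = 166.6 N down at 2.7 m → arm 0.2 m, τ = 166.6 × 0.2 = 33.32 N·m counterclockwise.
Sign: 5.7 × 9.8 = 55.86 N down at 2.5 m → arm 0.4 m, τ = 55.86 × 0.4 = 22.34 N·m counterclockwise.
Potted plant: 9.6 × 9.8 = 94.08 N down at 1 m → arm 1.9 m, τ = 94.08 × 1.9 = 178.8 N·m counterclockwise.
Crate: 13 × 9.8 = 127.4 N down at 1.3 m → arm 1.6 m, τ = 127.4 × 1.6 = 203.8 N·m counterclockwise.
Net load moment about support B = 505.1 N·m counterclockwise.
Reaction R at support A is upward at 0.6 m, arm 2.3 m → moment R × 2.3 clockwise.
Setting net torque to zero: R × 2.3 = 505.1 → R = 220 N.

R_A ≈ 220 N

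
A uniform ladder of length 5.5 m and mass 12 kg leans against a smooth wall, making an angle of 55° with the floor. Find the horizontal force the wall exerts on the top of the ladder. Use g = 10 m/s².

Taking torques about the foot of the ladder:
Ladder weight 12×10 = 120 N acts at 2.75 m along the ladder; its horizontal arm is 2.75·cos55° = 1.577 m → τ = 189.2 N·m clockwise.
Wall normal N acts horizontally at the top; its moment arm is the height L sinθ = 5.5·sin55° = 4.505 m, counterclockwise.
Στ = 0 ⇒ N × 4.505 = 189.2 ⇒ N = 42 N.

N_wall ≈ 42 N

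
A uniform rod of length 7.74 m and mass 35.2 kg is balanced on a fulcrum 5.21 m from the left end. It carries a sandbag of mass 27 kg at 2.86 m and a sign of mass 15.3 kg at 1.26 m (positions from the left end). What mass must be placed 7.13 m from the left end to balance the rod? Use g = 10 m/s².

m ≈ 89.1 kg

Sum moments about the fulcrum (at 5.21 m from the left end) (the support reaction has zero arm there).
Beam weight: 35.2 × 10 = 352 N down at 3.87 m → arm 1.34 m, τ = 352 × 1.34 = 471.7 N·m counterclockwise.
Sandbag: 27 × 10 = 270 N down at 2.86 m → arm 2.35 m, τ = 270 × 2.35 = 634.5 N·m counterclockwise.
Sign: 15.3 × 10 = 153 N down at 1.26 m → arm 3.95 m, τ = 153 × 3.95 = 604.4 N·m counterclockwise.
Net moment of known loads = 1711 N·m counterclockwise.
An unknown mass m at 7.13 m has arm 1.92 m; its moment is m·g·1.92 clockwise.
For rotational equilibrium, m × 10 × 1.92 = 1711, so m = 1711 / (10 × 1.92) = 89.1 kg.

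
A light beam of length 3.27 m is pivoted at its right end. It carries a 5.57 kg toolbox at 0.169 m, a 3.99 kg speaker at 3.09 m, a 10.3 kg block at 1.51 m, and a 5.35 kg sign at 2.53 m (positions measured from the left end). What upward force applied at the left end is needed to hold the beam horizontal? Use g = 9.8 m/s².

F ≈ 120 N

About the right end:
Toolbox: 5.57 × 9.8 = 54.59 N down at 0.169 m → arm 3.101 m, τ = 54.59 × 3.101 = 169.3 N·m counterclockwise.
Speaker: 3.99 × 9.8 = 39.1 N down at 3.09 m → arm 0.18 m, τ = 39.1 × 0.18 = 7.038 N·m counterclockwise.
Block: 10.3 × 9.8 = 100.9 N down at 1.51 m → arm 1.76 m, τ = 100.9 × 1.76 = 177.6 N·m counterclockwise.
Sign: 5.35 × 9.8 = 52.43 N down at 2.53 m → arm 0.74 m, τ = 52.43 × 0.74 = 38.8 N·m counterclockwise.
Net moment of the loads = 392.7 N·m counterclockwise.
The upward force F acts at the left end, arm 3.27 m, giving F × 3.27 clockwise.
Setting net torque to zero: F × 3.27 = 392.7 → F = 392.7 / 3.27 = 120 N.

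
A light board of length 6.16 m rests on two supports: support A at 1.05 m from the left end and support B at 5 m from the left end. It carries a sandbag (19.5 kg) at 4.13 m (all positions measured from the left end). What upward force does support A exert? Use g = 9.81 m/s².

About support B:
Sandbag: 19.5 × 9.81 = 191.3 N down at 4.13 m → arm 0.87 m, τ = 191.3 × 0.87 = 166.4 N·m counterclockwise.
Net load moment about support B = 166.4 N·m counterclockwise.
Reaction R at support A is upward at 1.05 m, arm 3.95 m → moment R × 3.95 clockwise.
Στ = 0 ⇒ R × 3.95 = 166.4 ⇒ R = 42.1 N.

R_A ≈ 42.1 N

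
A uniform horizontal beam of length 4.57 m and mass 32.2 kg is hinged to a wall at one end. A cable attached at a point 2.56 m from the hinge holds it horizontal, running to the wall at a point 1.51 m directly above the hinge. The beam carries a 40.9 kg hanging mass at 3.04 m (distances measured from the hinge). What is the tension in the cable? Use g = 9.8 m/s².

T ≈ 1490 N

Choose the hinge as the axis so the unknown hinge reaction has zero arm there.
Beam weight: 32.2 × 9.8 = 315.6 N down at 2.285 m → arm 2.285 m, τ = 315.6 × 2.285 = 721.1 N·m clockwise.
Hanging mass: 40.9 × 9.8 = 400.8 N down at 3.04 m → arm 3.04 m, τ = 400.8 × 3.04 = 1218 N·m clockwise.
Total clockwise load moment = 1939 N·m.
The cable tension T acts at 2.56 m; only its component perpendicular to the beam, T sinθ, produces torque. sinθ = h/√(h²+d²) = 1.51/√(1.51²+2.56²) = 0.508.
Setting net torque to zero: T × 2.56 × 0.508 = 1939 → T = 1939 / 1.3 = 1490 N.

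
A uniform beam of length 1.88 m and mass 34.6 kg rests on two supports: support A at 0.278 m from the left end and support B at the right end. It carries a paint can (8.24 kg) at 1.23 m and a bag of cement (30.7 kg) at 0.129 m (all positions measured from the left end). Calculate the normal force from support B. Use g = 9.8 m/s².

About support A:
Beam weight: 34.6 × 9.8 = 339.1 N down at 0.94 m → arm 0.662 m, τ = 339.1 × 0.662 = 224.5 N·m clockwise.
Paint can: 8.24 × 9.8 = 80.75 N down at 1.23 m → arm 0.952 m, τ = 80.75 × 0.952 = 76.87 N·m clockwise.
Bag of cement: 30.7 × 9.8 = 300.9 N down at 0.129 m → arm 0.149 m, τ = 300.9 × 0.149 = 44.83 N·m counterclockwise.
Net load moment about support A = 256.5 N·m clockwise.
Reaction R at support B is upward at 1.88 m, arm 1.602 m → moment R × 1.602 counterclockwise.
Setting net torque to zero: R × 1.602 = 256.5 → R = 160 N.

R_B ≈ 160 N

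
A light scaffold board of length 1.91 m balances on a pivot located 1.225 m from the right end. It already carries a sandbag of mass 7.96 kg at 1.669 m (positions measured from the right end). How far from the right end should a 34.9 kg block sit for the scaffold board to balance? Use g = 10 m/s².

x ≈ 1.12 m from the right end

Taking torques about the pivot (at 1.225 m from the right end):
Sandbag: 7.96 × 10 = 79.6 N down at 1.669 m → arm 0.444 m, τ = 79.6 × 0.444 = 35.34 N·m counterclockwise.
Net moment of existing loads = 35.34 N·m counterclockwise.
The block weighs 34.9 × 10 = 349 N and must supply an equal clockwise moment, so its lever arm about the pivot is 35.34 / 349 = 0.101 m.
That puts it at 1.225 − 0.101 = 1.12 m from the right end.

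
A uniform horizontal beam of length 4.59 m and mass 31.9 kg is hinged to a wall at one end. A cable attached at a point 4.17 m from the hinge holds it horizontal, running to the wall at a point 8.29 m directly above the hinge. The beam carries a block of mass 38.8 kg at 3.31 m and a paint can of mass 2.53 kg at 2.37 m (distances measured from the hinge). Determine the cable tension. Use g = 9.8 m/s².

T ≈ 546 N

Choose the hinge as the axis so the unknown hinge reaction has zero arm there.
Beam weight: 31.9 × 9.8 = 312.6 N down at 2.295 m → arm 2.295 m, τ = 312.6 × 2.295 = 717.4 N·m clockwise.
Block: 38.8 × 9.8 = 380.2 N down at 3.31 m → arm 3.31 m, τ = 380.2 × 3.31 = 1258 N·m clockwise.
Paint can: 2.53 × 9.8 = 24.79 N down at 2.37 m → arm 2.37 m, τ = 24.79 × 2.37 = 58.75 N·m clockwise.
Total clockwise load moment = 2034 N·m.
The cable tension T acts at 4.17 m; only its component perpendicular to the beam, T sinθ, produces torque. sinθ = h/√(h²+d²) = 8.29/√(8.29²+4.17²) = 0.8933.
Setting net torque to zero: T × 4.17 × 0.8933 = 2034 → T = 2034 / 3.725 = 546 N.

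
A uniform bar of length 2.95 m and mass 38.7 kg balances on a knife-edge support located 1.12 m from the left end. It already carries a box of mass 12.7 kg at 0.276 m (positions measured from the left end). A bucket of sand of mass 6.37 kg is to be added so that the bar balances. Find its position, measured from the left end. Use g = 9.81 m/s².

x ≈ 0.646 m from the left end

About the knife-edge support (at 1.12 m from the left end):
Beam weight: 38.7 × 9.81 = 379.6 N down at 1.475 m → arm 0.355 m, τ = 379.6 × 0.355 = 134.8 N·m clockwise.
Box: 12.7 × 9.81 = 124.6 N down at 0.276 m → arm 0.844 m, τ = 124.6 × 0.844 = 105.2 N·m counterclockwise.
Net moment of existing loads = 29.6 N·m clockwise.
The bucket of sand weighs 6.37 × 9.81 = 62.49 N and must supply an equal counterclockwise moment, so its lever arm about the knife-edge support is 29.6 / 62.49 = 0.474 m.
That puts it at 1.12 − 0.474 = 0.646 m from the left end.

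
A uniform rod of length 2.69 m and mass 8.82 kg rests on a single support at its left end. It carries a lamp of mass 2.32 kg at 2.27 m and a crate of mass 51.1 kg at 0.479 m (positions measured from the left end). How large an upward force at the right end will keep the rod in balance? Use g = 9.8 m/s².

F ≈ 152 N

Choose the left end as the axis so the unknown pivot reaction has zero arm there.
Beam weight: 8.82 × 9.8 = 86.44 N down at 1.345 m → arm 1.345 m, τ = 86.44 × 1.345 = 116.3 N·m clockwise.
Lamp: 2.32 × 9.8 = 22.74 N down at 2.27 m → arm 2.27 m, τ = 22.74 × 2.27 = 51.62 N·m clockwise.
Crate: 51.1 × 9.8 = 500.8 N down at 0.479 m → arm 0.479 m, τ = 500.8 × 0.479 = 239.9 N·m clockwise.
Net moment of the loads = 407.8 N·m clockwise.
The upward force F acts at the right end, arm 2.69 m, giving F × 2.69 counterclockwise.
For rotational equilibrium, F × 2.69 = 407.8, so F = 407.8 / 2.69 = 152 N.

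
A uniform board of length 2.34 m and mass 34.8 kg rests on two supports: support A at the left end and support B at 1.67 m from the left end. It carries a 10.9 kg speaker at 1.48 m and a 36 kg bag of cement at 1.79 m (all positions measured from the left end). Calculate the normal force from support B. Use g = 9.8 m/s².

R_B ≈ 712 N

Taking torques about support A:
Beam weight: 34.8 × 9.8 = 341 N down at 1.17 m → arm 1.17 m, τ = 341 × 1.17 = 399 N·m clockwise.
Speaker: 10.9 × 9.8 = 106.8 N down at 1.48 m → arm 1.48 m, τ = 106.8 × 1.48 = 158.1 N·m clockwise.
Bag of cement: 36 × 9.8 = 352.8 N down at 1.79 m → arm 1.79 m, τ = 352.8 × 1.79 = 631.5 N·m clockwise.
Net load moment about support A = 1189 N·m clockwise.
Reaction R at support B is upward at 1.67 m, arm 1.67 m → moment R × 1.67 counterclockwise.
Στ = 0 ⇒ R × 1.67 = 1189 ⇒ R = 712 N.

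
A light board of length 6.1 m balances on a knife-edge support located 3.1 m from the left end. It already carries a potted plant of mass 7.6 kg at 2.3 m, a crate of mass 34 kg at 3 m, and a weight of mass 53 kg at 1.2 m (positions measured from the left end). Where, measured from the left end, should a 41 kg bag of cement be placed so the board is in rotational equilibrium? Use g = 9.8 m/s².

Choose the knife-edge support (at 3.1 m from the left end) as the axis so the support reaction has zero arm there.
Potted plant: 7.6 × 9.8 = 74.48 N down at 2.3 m → arm 0.8 m, τ = 74.48 × 0.8 = 59.58 N·m counterclockwise.
Crate: 34 × 9.8 = 333.2 N down at 3 m → arm 0.1 m, τ = 333.2 × 0.1 = 33.32 N·m counterclockwise.
Weight: 53 × 9.8 = 519.4 N down at 1.2 m → arm 1.9 m, τ = 519.4 × 1.9 = 986.9 N·m counterclockwise.
Net moment of existing loads = 1080 N·m counterclockwise.
The bag of cement weighs 41 × 9.8 = 401.8 N and must supply an equal clockwise moment, so its lever arm about the knife-edge support is 1080 / 401.8 = 2.69 m.
That puts it at 3.1 + 2.69 = 5.79 m from the left end.

x ≈ 5.79 m from the left end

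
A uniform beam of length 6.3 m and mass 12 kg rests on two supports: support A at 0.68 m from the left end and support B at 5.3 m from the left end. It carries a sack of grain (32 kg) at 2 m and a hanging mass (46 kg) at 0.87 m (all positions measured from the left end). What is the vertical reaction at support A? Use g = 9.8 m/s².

R_A ≈ 711 N

About support B:
Beam weight: 12 × 9.8 = 117.6 N down at 3.15 m → arm 2.15 m, τ = 117.6 × 2.15 = 252.8 N·m counterclockwise.
Sack of grain: 32 × 9.8 = 313.6 N down at 2 m → arm 3.3 m, τ = 313.6 × 3.3 = 1035 N·m counterclockwise.
Hanging mass: 46 × 9.8 = 450.8 N down at 0.87 m → arm 4.43 m, τ = 450.8 × 4.43 = 1997 N·m counterclockwise.
Net load moment about support B = 3285 N·m counterclockwise.
Reaction R at support A is upward at 0.68 m, arm 4.62 m → moment R × 4.62 clockwise.
For rotational equilibrium, R × 4.62 = 3285, so R = 711 N.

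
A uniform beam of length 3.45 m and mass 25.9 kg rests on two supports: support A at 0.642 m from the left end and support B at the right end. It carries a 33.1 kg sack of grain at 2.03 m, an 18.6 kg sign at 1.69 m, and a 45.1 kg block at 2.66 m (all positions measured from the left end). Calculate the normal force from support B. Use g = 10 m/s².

Take moments about support A.
Beam weight: 25.9 × 10 = 259 N down at 1.725 m → arm 1.083 m, τ = 259 × 1.083 = 280.5 N·m clockwise.
Sack of grain: 33.1 × 10 = 331 N down at 2.03 m → arm 1.388 m, τ = 331 × 1.388 = 459.4 N·m clockwise.
Sign: 18.6 × 10 = 186 N down at 1.69 m → arm 1.048 m, τ = 186 × 1.048 = 194.9 N·m clockwise.
Block: 45.1 × 10 = 451 N down at 2.66 m → arm 2.018 m, τ = 451 × 2.018 = 910.1 N·m clockwise.
Net load moment about support A = 1845 N·m clockwise.
Reaction R at support B is upward at 3.45 m, arm 2.808 m → moment R × 2.808 counterclockwise.
Balancing moments: R × 2.808 = 1845, giving R = 657 N.

R_B ≈ 657 N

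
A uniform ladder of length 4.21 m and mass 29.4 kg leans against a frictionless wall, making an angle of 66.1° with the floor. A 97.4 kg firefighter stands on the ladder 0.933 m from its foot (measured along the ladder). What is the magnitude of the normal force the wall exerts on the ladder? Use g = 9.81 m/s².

Sum moments about the foot of the ladder (the floor normal and friction both act there and drop out).
Ladder weight 29.4×9.81 = 288.4 N acts at 2.105 m along the ladder; its horizontal arm is 2.105·cos66.1° = 0.8528 m → τ = 245.9 N·m clockwise.
Firefighter: 97.4×9.81 = 955.5 N at 0.933 m → arm 0.378 m → τ = 361.2 N·m clockwise.
Wall normal N acts horizontally at the top; its moment arm is the height L sinθ = 4.21·sin66.1° = 3.849 m, counterclockwise.
Balancing moments: N × 3.849 = 607.1, giving N = 158 N.

N_wall ≈ 158 N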